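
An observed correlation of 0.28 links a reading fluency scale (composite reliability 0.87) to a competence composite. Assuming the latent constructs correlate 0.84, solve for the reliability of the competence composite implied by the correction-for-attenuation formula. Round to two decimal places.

0.13

r_true = r_obs / √(r_xx · r_yy) ⇒ 0.84 = 0.28 / √(0.87 · r_yy).
√(0.87 · r_yy) = 0.28 / 0.84 = 0.3333; 0.87 · r_yy = 0.1111; r_yy = 0.1111 / 0.87 ≈ 0.13.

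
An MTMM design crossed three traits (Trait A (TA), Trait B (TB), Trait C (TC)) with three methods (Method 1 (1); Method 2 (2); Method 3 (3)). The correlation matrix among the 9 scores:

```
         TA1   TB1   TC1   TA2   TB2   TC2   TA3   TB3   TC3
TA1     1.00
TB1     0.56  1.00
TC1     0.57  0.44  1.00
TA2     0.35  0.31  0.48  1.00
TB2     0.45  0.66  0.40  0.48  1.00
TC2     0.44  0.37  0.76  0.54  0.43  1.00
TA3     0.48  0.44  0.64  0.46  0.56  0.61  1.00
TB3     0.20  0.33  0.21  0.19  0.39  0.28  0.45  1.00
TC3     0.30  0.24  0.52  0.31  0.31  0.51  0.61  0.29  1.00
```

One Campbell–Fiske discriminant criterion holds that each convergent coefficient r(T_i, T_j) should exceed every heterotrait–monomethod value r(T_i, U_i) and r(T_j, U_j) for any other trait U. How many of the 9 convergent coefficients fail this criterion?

Convergent coefficients and their comparison sets:
TA (methods 1·2): 0.35 vs {0.56, 0.48, 0.57, 0.54} → fail.
TA (methods 1·3): 0.48 vs {0.56, 0.45, 0.57, 0.61} → fail.
TA (methods 2·3): 0.46 vs {0.48, 0.45, 0.54, 0.61} → fail.
TB (methods 1·2): 0.66 vs {0.56, 0.48, 0.44, 0.43} → pass.
TB (methods 1·3): 0.33 vs {0.56, 0.45, 0.44, 0.29} → fail.
TB (methods 2·3): 0.39 vs {0.48, 0.45, 0.43, 0.29} → fail.
TC (methods 1·2): 0.76 vs {0.57, 0.54, 0.44, 0.43} → pass.
TC (methods 1·3): 0.52 vs {0.57, 0.61, 0.44, 0.29} → fail.
TC (methods 2·3): 0.51 vs {0.54, 0.61, 0.43, 0.29} → fail.
7 of 9 fail.

7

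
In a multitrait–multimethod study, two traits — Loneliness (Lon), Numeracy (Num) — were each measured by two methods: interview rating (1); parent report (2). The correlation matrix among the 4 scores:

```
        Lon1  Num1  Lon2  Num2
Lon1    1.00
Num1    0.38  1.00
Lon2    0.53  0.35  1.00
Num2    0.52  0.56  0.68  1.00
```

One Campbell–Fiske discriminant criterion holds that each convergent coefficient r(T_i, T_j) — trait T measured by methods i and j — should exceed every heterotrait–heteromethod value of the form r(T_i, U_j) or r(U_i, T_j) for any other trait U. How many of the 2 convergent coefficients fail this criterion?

Checking each validity diagonal entry against its comparison values:
Lon (methods 1·2): 0.53 vs {0.52, 0.35} → pass.
Num (methods 1·2): 0.56 vs {0.35, 0.52} → pass.
0 of 2 fail.

0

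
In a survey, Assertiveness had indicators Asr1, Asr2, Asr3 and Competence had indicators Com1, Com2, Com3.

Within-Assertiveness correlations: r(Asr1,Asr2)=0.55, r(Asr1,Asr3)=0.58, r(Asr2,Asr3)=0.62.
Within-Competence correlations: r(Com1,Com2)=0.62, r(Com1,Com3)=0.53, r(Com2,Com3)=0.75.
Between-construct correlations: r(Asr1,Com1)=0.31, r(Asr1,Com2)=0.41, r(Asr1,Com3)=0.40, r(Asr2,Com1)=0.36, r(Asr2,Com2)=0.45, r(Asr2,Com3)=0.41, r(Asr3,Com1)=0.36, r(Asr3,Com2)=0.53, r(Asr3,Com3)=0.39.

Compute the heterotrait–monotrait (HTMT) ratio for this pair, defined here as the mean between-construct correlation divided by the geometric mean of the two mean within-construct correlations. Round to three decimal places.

0.662

Mean heterotrait r = 3.62/9 = 0.4022.
Mean within-Asr = 1.75/3 = 0.5833; mean within-Com = 1.90/3 = 0.6333.
Geometric mean = √(0.5833 × 0.6333) = 0.6078.
HTMT = 0.4022 / 0.6078 = 0.662.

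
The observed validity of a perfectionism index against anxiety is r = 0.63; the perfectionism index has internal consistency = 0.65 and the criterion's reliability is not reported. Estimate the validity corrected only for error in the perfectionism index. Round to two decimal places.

Single correction: r_c = r_obs / √r_xx = 0.63 / √0.65 = 0.63 / 0.8062 ≈ 0.78.

0.78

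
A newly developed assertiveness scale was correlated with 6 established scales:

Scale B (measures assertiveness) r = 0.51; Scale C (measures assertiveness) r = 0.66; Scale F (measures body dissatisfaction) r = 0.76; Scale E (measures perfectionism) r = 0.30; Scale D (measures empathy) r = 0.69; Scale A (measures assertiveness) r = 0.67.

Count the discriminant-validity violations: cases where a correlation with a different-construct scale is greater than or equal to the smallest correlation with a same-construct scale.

Convergent (same construct = assertiveness): Scale B, Scale C, Scale A.
Smallest convergent = 0.51. Discriminant values: 0.76, 0.30, 0.69; count ≥ 0.51 → 2.

2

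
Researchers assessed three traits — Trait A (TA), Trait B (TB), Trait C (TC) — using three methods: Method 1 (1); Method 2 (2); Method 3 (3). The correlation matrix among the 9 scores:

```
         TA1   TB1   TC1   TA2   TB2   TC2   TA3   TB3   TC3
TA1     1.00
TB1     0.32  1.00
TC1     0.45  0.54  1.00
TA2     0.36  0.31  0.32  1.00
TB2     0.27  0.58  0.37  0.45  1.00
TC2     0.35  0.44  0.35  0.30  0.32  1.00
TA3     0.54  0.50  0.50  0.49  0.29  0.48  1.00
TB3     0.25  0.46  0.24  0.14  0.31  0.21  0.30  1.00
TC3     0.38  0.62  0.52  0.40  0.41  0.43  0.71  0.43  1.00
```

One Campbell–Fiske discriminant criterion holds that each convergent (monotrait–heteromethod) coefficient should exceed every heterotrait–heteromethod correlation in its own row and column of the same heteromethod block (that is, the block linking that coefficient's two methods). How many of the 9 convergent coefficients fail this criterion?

5

Convergent coefficients and their comparison sets:
TA (methods 1·2): 0.36 vs {0.27, 0.31, 0.35, 0.32} → pass.
TA (methods 1·3): 0.54 vs {0.25, 0.50, 0.38, 0.50} → pass.
TA (methods 2·3): 0.49 vs {0.14, 0.29, 0.40, 0.48} → pass.
TB (methods 1·2): 0.58 vs {0.31, 0.27, 0.44, 0.37} → pass.
TB (methods 1·3): 0.46 vs {0.50, 0.25, 0.62, 0.24} → fail.
TB (methods 2·3): 0.31 vs {0.29, 0.14, 0.41, 0.21} → fail.
TC (methods 1·2): 0.35 vs {0.32, 0.35, 0.37, 0.44} → fail.
TC (methods 1·3): 0.52 vs {0.50, 0.38, 0.24, 0.62} → fail.
TC (methods 2·3): 0.43 vs {0.48, 0.40, 0.21, 0.41} → fail.
5 of 9 fail.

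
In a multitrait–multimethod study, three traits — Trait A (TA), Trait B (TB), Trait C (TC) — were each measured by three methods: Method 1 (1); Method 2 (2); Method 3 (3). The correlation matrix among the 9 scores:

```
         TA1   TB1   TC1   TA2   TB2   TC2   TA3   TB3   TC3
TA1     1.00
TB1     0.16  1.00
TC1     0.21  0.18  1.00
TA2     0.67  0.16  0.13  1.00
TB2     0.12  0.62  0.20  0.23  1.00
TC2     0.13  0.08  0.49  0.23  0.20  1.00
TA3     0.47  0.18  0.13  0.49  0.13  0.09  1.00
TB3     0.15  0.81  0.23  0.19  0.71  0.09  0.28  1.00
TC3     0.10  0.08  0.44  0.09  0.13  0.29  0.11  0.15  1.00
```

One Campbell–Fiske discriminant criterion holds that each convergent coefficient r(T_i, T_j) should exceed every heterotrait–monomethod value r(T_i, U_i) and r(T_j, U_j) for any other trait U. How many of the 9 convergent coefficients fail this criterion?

0

Checking each validity diagonal entry against its comparison values:
TA (methods 1·2): 0.67 vs {0.16, 0.23, 0.21, 0.23} → pass.
TA (methods 1·3): 0.47 vs {0.16, 0.28, 0.21, 0.11} → pass.
TA (methods 2·3): 0.49 vs {0.23, 0.28, 0.23, 0.11} → pass.
TB (methods 1·2): 0.62 vs {0.16, 0.23, 0.18, 0.20} → pass.
TB (methods 1·3): 0.81 vs {0.16, 0.28, 0.18, 0.15} → pass.
TB (methods 2·3): 0.71 vs {0.23, 0.28, 0.20, 0.15} → pass.
TC (methods 1·2): 0.49 vs {0.21, 0.23, 0.18, 0.20} → pass.
TC (methods 1·3): 0.44 vs {0.21, 0.11, 0.18, 0.15} → pass.
TC (methods 2·3): 0.29 vs {0.23, 0.11, 0.20, 0.15} → pass.
0 of 9 fail.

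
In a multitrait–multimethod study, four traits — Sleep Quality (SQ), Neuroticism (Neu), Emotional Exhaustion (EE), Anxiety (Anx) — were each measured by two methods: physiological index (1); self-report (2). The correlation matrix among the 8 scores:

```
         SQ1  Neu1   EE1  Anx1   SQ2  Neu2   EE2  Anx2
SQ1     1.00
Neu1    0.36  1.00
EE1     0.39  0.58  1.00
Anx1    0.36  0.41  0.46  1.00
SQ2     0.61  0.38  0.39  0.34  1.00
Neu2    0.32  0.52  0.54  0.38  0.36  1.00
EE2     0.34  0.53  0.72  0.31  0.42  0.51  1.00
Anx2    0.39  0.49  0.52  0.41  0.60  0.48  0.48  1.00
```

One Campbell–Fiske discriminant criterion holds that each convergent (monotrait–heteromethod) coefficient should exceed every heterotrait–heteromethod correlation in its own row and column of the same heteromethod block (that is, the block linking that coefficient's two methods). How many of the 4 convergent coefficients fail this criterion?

Convergent coefficients and their comparison sets:
SQ (methods 1·2): 0.61 vs {0.32, 0.38, 0.34, 0.39, 0.39, 0.34} → pass.
Neu (methods 1·2): 0.52 vs {0.38, 0.32, 0.53, 0.54, 0.49, 0.38} → fail.
EE (methods 1·2): 0.72 vs {0.39, 0.34, 0.54, 0.53, 0.52, 0.31} → pass.
Anx (methods 1·2): 0.41 vs {0.34, 0.39, 0.38, 0.49, 0.31, 0.52} → fail.
2 of 4 fail.

2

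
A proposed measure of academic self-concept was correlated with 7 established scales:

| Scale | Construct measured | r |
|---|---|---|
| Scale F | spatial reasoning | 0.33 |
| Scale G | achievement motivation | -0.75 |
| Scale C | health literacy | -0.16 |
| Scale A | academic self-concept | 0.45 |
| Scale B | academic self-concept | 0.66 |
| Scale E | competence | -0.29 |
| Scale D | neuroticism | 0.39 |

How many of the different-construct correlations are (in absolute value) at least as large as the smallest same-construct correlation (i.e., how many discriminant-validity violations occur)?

Convergent (same construct = academic self-concept): Scale A, Scale B.
Smallest convergent = 0.45. Discriminant |r|: 0.33, 0.75, 0.16, 0.29, 0.39; count ≥ 0.45 → 1.

1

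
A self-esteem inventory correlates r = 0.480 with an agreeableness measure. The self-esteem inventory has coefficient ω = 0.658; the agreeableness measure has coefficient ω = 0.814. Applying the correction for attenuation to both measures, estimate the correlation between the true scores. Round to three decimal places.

0.656

r_true = r_obs / √(r_xx · r_yy) = 0.480 / √(0.658 × 0.814) = 0.480 / √0.535612 = 0.480 / 0.7319 ≈ 0.656.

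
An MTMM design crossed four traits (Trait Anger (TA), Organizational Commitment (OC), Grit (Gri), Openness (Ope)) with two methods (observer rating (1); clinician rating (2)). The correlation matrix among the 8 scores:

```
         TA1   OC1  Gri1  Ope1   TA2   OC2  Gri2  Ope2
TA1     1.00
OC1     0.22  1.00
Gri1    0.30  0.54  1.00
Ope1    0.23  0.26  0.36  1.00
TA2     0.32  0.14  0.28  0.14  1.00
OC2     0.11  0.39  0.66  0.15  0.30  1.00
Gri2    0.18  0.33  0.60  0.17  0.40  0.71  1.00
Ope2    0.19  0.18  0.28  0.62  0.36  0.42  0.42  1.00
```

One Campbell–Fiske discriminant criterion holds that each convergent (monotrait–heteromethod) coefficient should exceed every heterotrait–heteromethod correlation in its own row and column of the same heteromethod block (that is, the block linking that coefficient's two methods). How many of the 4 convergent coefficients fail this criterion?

Checking each validity diagonal entry against its comparison values:
TA (methods 1·2): 0.32 vs {0.11, 0.14, 0.18, 0.28, 0.19, 0.14} → pass.
OC (methods 1·2): 0.39 vs {0.14, 0.11, 0.33, 0.66, 0.18, 0.15} → fail.
Gri (methods 1·2): 0.60 vs {0.28, 0.18, 0.66, 0.33, 0.28, 0.17} → fail.
Ope (methods 1·2): 0.62 vs {0.14, 0.19, 0.15, 0.18, 0.17, 0.28} → pass.
2 of 4 fail.

2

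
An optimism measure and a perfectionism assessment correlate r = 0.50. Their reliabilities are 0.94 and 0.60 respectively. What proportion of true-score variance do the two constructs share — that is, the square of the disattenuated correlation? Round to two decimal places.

Disattenuated r = 0.50 / √(0.94 × 0.60) = 0.50 / 0.7510 = 0.6658.
Shared true-score variance = 0.6658² = 0.4433 ≈ 0.44.

0.44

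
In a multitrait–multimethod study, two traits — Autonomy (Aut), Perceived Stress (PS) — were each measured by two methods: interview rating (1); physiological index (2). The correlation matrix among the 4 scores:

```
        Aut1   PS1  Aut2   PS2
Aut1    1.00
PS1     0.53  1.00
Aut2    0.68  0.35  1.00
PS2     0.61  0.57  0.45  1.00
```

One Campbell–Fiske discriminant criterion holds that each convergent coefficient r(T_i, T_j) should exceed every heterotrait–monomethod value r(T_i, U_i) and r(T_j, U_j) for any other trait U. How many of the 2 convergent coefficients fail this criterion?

0

Convergent coefficients and their comparison sets:
Aut (methods 1·2): 0.68 vs {0.53, 0.45} → pass.
PS (methods 1·2): 0.57 vs {0.53, 0.45} → pass.
0 of 2 fail.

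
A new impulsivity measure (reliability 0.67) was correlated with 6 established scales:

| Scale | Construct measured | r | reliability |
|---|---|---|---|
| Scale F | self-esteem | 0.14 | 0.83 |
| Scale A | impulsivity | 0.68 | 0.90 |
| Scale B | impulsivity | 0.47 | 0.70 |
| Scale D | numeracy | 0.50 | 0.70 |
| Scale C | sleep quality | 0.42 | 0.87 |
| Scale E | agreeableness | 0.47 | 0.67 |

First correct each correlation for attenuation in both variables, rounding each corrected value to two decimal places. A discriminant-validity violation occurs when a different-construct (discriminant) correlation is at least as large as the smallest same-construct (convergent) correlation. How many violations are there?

Disattenuated r (r / √(r_scale · r_new)):
  Scale F (disc): 0.14 / √(0.83·0.67) = 0.19
  Scale A (conv): 0.68 / √(0.90·0.67) = 0.88
  Scale B (conv): 0.47 / √(0.70·0.67) = 0.69
  Scale D (disc): 0.50 / √(0.70·0.67) = 0.73
  Scale C (disc): 0.42 / √(0.87·0.67) = 0.55
  Scale E (disc): 0.47 / √(0.67·0.67) = 0.70
Smallest convergent = 0.69. Discriminant values: 0.19, 0.73, 0.55, 0.70; count ≥ 0.69 → 2.

2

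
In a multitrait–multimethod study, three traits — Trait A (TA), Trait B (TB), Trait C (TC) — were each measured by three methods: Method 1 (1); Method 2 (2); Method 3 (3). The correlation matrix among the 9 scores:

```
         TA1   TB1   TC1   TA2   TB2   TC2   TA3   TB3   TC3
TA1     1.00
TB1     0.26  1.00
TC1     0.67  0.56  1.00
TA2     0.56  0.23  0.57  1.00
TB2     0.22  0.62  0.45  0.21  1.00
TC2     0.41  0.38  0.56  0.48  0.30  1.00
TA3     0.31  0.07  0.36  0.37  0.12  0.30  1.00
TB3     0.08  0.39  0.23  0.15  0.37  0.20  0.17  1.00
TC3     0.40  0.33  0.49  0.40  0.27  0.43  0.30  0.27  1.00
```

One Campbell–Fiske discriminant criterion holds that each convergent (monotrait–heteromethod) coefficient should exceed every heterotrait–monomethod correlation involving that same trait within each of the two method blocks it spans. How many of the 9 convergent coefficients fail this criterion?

Each convergent coefficient versus the relevant comparison correlations:
TA (methods 1·2): 0.56 vs {0.26, 0.21, 0.67, 0.48} → fail.
TA (methods 1·3): 0.31 vs {0.26, 0.17, 0.67, 0.30} → fail.
TA (methods 2·3): 0.37 vs {0.21, 0.17, 0.48, 0.30} → fail.
TB (methods 1·2): 0.62 vs {0.26, 0.21, 0.56, 0.30} → pass.
TB (methods 1·3): 0.39 vs {0.26, 0.17, 0.56, 0.27} → fail.
TB (methods 2·3): 0.37 vs {0.21, 0.17, 0.30, 0.27} → pass.
TC (methods 1·2): 0.56 vs {0.67, 0.48, 0.56, 0.30} → fail.
TC (methods 1·3): 0.49 vs {0.67, 0.30, 0.56, 0.27} → fail.
TC (methods 2·3): 0.43 vs {0.48, 0.30, 0.30, 0.27} → fail.
7 of 9 fail.

7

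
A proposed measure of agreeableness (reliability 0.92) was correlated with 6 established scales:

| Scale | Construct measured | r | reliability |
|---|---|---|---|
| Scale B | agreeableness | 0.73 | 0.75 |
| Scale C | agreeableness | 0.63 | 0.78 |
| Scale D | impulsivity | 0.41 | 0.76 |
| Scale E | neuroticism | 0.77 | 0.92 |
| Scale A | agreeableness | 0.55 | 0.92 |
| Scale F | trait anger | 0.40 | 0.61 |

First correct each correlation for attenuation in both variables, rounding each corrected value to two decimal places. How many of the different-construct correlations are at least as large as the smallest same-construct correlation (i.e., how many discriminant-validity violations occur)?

1

Disattenuated r (r / √(r_scale · r_new)):
  Scale B (conv): 0.73 / √(0.75·0.92) = 0.88
  Scale C (conv): 0.63 / √(0.78·0.92) = 0.74
  Scale D (disc): 0.41 / √(0.76·0.92) = 0.49
  Scale E (disc): 0.77 / √(0.92·0.92) = 0.84
  Scale A (conv): 0.55 / √(0.92·0.92) = 0.60
  Scale F (disc): 0.40 / √(0.61·0.92) = 0.53
Smallest convergent = 0.60. Discriminant values: 0.49, 0.84, 0.53; count ≥ 0.60 → 1.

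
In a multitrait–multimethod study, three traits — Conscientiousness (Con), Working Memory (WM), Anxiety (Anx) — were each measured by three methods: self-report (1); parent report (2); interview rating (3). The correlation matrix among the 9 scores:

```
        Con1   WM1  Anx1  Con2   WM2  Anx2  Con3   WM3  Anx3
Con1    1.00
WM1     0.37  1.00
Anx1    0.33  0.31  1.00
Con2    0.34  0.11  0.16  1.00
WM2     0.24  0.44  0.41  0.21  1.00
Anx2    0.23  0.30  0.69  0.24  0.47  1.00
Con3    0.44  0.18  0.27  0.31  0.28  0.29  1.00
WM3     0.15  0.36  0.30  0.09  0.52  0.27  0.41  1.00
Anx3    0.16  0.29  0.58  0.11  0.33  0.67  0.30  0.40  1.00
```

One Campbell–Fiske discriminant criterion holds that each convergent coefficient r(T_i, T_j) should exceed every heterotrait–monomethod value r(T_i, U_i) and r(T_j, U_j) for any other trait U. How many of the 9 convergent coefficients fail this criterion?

4

Each convergent coefficient versus the relevant comparison correlations:
Con (methods 1·2): 0.34 vs {0.37, 0.21, 0.33, 0.24} → fail.
Con (methods 1·3): 0.44 vs {0.37, 0.41, 0.33, 0.30} → pass.
Con (methods 2·3): 0.31 vs {0.21, 0.41, 0.24, 0.30} → fail.
WM (methods 1·2): 0.44 vs {0.37, 0.21, 0.31, 0.47} → fail.
WM (methods 1·3): 0.36 vs {0.37, 0.41, 0.31, 0.40} → fail.
WM (methods 2·3): 0.52 vs {0.21, 0.41, 0.47, 0.40} → pass.
Anx (methods 1·2): 0.69 vs {0.33, 0.24, 0.31, 0.47} → pass.
Anx (methods 1·3): 0.58 vs {0.33, 0.30, 0.31, 0.40} → pass.
Anx (methods 2·3): 0.67 vs {0.24, 0.30, 0.47, 0.40} → pass.
4 of 9 fail.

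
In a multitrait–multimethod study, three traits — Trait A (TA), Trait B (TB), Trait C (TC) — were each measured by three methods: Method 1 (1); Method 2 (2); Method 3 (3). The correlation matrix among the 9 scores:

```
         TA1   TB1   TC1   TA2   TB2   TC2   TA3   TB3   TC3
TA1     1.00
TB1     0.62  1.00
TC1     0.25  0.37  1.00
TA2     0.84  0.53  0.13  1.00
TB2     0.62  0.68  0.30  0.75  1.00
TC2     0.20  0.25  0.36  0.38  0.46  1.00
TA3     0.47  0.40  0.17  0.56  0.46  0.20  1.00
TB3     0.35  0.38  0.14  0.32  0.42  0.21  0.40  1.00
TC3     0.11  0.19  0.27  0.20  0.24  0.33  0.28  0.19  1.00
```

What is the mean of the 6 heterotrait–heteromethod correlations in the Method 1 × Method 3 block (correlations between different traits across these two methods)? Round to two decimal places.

HTHM values (method 1 × method 3): 0.35, 0.11, 0.40, 0.19, 0.17, 0.14; mean = 1.36/6 = 0.23.

0.23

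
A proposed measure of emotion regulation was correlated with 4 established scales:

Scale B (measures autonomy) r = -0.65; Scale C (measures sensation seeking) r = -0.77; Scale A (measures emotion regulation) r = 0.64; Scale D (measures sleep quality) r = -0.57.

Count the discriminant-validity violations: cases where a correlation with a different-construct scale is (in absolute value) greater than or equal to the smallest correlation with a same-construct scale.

Convergent (same construct = emotion regulation): Scale A.
Smallest convergent = 0.64. Discriminant |r|: 0.65, 0.77, 0.57; count ≥ 0.64 → 2.

2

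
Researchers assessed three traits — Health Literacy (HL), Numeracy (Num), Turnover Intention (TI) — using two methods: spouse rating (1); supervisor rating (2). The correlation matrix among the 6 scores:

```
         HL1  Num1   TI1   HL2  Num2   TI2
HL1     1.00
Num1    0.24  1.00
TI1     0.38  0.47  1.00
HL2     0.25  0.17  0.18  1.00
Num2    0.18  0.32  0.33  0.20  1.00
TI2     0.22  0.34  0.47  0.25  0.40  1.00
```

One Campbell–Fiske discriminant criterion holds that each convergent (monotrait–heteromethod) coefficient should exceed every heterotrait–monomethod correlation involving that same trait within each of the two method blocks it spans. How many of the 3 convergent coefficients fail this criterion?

3

Checking each validity diagonal entry against its comparison values:
HL (methods 1·2): 0.25 vs {0.24, 0.20, 0.38, 0.25} → fail.
Num (methods 1·2): 0.32 vs {0.24, 0.20, 0.47, 0.40} → fail.
TI (methods 1·2): 0.47 vs {0.38, 0.25, 0.47, 0.40} → fail.
3 of 3 fail.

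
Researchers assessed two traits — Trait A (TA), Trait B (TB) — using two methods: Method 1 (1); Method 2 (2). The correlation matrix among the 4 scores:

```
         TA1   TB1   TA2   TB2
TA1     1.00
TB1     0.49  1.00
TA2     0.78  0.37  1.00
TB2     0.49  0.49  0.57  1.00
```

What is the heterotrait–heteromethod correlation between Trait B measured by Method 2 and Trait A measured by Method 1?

0.49

Different traits and methods: r(TB2, TA1) = 0.49.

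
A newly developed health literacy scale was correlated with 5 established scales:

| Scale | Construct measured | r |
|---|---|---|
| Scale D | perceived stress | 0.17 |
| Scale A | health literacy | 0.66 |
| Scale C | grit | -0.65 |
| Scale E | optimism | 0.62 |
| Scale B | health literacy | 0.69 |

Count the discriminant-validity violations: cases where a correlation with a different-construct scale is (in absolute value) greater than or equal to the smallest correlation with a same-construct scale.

0

Convergent (same construct = health literacy): Scale A, Scale B.
Smallest convergent = 0.66. Discriminant |r|: 0.17, 0.65, 0.62; count ≥ 0.66 → 0.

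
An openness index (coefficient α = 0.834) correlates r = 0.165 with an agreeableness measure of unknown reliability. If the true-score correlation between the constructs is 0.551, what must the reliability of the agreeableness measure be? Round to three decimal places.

0.108

r_true = r_obs / √(r_xx · r_yy) ⇒ 0.551 = 0.165 / √(0.834 · r_yy).
√(0.834 · r_yy) = 0.165 / 0.551 = 0.2995; 0.834 · r_yy = 0.0897; r_yy = 0.0897 / 0.834 ≈ 0.108.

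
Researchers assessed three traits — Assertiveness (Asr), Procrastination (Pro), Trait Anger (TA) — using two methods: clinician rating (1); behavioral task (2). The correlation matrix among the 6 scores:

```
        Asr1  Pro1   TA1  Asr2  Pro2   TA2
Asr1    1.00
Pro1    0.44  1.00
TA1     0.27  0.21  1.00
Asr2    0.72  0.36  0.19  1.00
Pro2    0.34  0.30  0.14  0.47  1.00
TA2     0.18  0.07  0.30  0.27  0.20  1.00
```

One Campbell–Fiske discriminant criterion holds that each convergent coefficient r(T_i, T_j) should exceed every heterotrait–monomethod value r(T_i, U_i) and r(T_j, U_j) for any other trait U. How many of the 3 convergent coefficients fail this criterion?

1

Each convergent coefficient versus the relevant comparison correlations:
Asr (methods 1·2): 0.72 vs {0.44, 0.47, 0.27, 0.27} → pass.
Pro (methods 1·2): 0.30 vs {0.44, 0.47, 0.21, 0.20} → fail.
TA (methods 1·2): 0.30 vs {0.27, 0.27, 0.21, 0.20} → pass.
1 of 3 fail.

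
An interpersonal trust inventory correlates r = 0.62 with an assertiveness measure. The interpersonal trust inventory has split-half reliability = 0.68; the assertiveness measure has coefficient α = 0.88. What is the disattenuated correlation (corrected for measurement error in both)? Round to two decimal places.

r_true = r_obs / √(r_xx · r_yy) = 0.62 / √(0.68 × 0.88) = 0.62 / √0.5984 = 0.62 / 0.7736 ≈ 0.80.

0.80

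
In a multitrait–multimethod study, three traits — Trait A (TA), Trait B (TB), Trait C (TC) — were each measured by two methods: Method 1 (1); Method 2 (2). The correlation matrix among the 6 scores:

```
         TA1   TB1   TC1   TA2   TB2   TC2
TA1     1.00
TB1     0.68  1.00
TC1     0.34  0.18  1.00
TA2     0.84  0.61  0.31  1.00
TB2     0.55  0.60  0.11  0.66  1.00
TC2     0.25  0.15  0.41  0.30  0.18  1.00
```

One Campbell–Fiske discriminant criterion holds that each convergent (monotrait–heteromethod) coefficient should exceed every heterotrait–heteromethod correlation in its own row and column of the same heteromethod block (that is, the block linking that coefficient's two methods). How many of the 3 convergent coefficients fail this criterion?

1

Each convergent coefficient versus the relevant comparison correlations:
TA (methods 1·2): 0.84 vs {0.55, 0.61, 0.25, 0.31} → pass.
TB (methods 1·2): 0.60 vs {0.61, 0.55, 0.15, 0.11} → fail.
TC (methods 1·2): 0.41 vs {0.31, 0.25, 0.11, 0.15} → pass.
1 of 3 fail.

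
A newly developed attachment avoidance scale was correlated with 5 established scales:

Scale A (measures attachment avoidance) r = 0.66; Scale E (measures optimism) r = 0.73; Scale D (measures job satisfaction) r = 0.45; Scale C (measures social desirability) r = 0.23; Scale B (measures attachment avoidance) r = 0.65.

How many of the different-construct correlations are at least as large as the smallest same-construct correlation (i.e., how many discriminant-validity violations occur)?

1

Convergent (same construct = attachment avoidance): Scale A, Scale B.
Smallest convergent = 0.65. Discriminant values: 0.73, 0.45, 0.23; count ≥ 0.65 → 1.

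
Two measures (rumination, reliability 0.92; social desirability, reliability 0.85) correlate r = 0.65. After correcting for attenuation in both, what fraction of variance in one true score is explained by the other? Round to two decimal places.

Disattenuated r = 0.65 / √(0.92 × 0.85) = 0.65 / 0.8843 = 0.7350.
Shared true-score variance = 0.7350² = 0.5402 ≈ 0.54.

0.54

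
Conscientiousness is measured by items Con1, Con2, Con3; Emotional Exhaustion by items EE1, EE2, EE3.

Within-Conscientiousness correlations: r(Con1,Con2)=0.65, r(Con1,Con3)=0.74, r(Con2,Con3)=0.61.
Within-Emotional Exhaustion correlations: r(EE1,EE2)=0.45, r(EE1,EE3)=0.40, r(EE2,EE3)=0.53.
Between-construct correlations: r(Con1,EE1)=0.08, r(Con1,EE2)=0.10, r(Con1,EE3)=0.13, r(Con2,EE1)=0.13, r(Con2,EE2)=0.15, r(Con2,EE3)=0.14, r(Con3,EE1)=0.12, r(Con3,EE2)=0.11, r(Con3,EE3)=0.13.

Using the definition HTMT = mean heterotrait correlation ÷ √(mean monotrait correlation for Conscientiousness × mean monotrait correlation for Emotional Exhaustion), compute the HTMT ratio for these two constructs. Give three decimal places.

Mean heterotrait r = 1.09/9 = 0.1211.
Mean within-Con = 2.00/3 = 0.6667; mean within-EE = 1.38/3 = 0.4600.
Geometric mean = √(0.6667 × 0.4600) = 0.5538.
HTMT = 0.1211 / 0.5538 = 0.219.

0.219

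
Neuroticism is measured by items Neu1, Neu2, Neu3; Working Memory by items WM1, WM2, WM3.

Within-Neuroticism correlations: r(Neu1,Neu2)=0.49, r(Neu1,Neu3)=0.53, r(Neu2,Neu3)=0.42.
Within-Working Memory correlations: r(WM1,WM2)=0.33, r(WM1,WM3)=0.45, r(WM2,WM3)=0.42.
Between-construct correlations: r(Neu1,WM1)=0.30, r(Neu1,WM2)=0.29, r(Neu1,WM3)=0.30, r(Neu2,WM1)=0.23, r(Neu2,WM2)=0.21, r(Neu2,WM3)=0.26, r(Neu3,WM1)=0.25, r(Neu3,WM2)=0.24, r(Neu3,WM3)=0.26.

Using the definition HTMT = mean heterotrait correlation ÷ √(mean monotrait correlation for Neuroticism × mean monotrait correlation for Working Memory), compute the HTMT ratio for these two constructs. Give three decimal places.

Mean heterotrait r = 2.34/9 = 0.2600.
Mean within-Neu = 1.44/3 = 0.4800; mean within-WM = 1.20/3 = 0.4000.
Geometric mean = √(0.4800 × 0.4000) = 0.4382.
HTMT = 0.2600 / 0.4382 = 0.593.

0.593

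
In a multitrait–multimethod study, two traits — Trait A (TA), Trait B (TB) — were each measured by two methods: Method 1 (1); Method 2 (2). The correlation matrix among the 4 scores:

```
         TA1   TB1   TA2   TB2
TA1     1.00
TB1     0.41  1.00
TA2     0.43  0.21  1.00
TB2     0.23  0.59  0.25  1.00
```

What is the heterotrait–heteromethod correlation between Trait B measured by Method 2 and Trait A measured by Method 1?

0.23

Different traits and methods: r(TB2, TA1) = 0.23.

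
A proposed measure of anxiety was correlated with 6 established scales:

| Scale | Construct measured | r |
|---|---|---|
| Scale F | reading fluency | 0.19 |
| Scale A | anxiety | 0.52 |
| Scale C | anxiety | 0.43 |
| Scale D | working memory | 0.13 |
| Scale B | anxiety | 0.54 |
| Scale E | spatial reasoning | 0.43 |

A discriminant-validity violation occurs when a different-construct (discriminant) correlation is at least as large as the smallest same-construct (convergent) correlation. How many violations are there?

Convergent (same construct = anxiety): Scale A, Scale C, Scale B.
Smallest convergent = 0.43. Discriminant values: 0.19, 0.13, 0.43; count ≥ 0.43 → 1.

1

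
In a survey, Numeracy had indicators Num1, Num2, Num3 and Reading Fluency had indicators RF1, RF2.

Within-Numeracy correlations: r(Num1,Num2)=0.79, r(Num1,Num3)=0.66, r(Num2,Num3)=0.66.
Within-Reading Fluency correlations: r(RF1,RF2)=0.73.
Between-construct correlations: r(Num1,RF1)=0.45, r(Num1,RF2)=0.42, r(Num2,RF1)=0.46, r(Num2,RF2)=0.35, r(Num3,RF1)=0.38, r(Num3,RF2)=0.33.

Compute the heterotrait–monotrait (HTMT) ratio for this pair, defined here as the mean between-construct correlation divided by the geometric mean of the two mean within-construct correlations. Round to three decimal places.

0.556

Between-construct mean = 2.39/6 = 0.3983.
Mean within-Num = 2.11/3 = 0.7033; mean within-RF = 0.73/1 = 0.7300.
Geometric mean = √(0.7033 × 0.7300) = 0.7165.
HTMT = 0.3983 / 0.7165 = 0.556.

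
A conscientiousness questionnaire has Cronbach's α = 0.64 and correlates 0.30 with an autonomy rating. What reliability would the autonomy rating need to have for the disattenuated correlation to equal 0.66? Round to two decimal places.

0.32

r_true = r_obs / √(r_xx · r_yy) ⇒ 0.66 = 0.30 / √(0.64 · r_yy).
√(0.64 · r_yy) = 0.30 / 0.66 = 0.4545; 0.64 · r_yy = 0.2066; r_yy = 0.2066 / 0.64 ≈ 0.32.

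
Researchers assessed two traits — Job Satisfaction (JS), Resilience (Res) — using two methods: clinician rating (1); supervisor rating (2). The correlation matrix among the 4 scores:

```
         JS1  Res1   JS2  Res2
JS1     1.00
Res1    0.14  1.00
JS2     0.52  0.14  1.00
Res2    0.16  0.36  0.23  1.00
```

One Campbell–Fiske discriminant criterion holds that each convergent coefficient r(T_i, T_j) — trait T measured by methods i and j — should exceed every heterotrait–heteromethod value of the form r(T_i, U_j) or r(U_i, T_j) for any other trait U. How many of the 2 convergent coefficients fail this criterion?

0

Convergent coefficients and their comparison sets:
JS (methods 1·2): 0.52 vs {0.16, 0.14} → pass.
Res (methods 1·2): 0.36 vs {0.14, 0.16} → pass.
0 of 2 fail.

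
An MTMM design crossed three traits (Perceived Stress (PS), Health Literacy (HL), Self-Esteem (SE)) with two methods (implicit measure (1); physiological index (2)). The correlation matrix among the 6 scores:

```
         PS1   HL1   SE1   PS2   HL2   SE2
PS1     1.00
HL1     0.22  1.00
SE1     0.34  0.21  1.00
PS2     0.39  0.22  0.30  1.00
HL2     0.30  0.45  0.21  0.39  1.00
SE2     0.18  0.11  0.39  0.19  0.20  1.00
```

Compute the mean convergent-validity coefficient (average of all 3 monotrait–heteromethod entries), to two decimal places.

0.41

Convergent values: 0.39, 0.45, 0.39; mean = 1.23/3 = 0.41.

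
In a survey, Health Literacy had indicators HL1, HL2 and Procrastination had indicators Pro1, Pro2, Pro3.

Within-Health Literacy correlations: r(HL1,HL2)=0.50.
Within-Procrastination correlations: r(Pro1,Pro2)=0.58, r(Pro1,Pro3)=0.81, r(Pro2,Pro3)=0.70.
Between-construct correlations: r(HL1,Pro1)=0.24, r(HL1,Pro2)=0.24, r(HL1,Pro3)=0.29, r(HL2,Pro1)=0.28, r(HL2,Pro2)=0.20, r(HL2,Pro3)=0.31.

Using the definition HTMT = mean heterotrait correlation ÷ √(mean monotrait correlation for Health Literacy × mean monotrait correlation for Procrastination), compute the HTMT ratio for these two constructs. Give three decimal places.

0.441

Mean between = 1.56/6 = 0.2600.
Mean within-HL = 0.50/1 = 0.5000; mean within-Pro = 2.09/3 = 0.6967.
Geometric mean = √(0.5000 × 0.6967) = 0.5902.
HTMT = 0.2600 / 0.5902 = 0.441.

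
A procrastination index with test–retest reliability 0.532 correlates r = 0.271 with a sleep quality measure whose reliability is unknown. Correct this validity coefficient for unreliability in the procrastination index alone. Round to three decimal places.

0.372

Single correction: r_c = r_obs / √r_xx = 0.271 / √0.532 = 0.271 / 0.7294 ≈ 0.372.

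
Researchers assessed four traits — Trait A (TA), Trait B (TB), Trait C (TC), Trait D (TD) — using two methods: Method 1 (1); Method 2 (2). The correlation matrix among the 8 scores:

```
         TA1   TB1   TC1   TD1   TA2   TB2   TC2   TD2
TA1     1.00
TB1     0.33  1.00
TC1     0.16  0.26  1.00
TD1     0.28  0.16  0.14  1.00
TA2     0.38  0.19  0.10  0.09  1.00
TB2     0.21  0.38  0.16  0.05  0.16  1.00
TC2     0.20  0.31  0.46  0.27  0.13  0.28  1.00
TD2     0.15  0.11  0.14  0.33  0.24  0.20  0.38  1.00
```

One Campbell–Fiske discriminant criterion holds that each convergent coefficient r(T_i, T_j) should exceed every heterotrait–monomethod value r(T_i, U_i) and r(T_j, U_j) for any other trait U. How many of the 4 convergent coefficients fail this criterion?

1

Each convergent coefficient versus the relevant comparison correlations:
TA (methods 1·2): 0.38 vs {0.33, 0.16, 0.16, 0.13, 0.28, 0.24} → pass.
TB (methods 1·2): 0.38 vs {0.33, 0.16, 0.26, 0.28, 0.16, 0.20} → pass.
TC (methods 1·2): 0.46 vs {0.16, 0.13, 0.26, 0.28, 0.14, 0.38} → pass.
TD (methods 1·2): 0.33 vs {0.28, 0.24, 0.16, 0.20, 0.14, 0.38} → fail.
1 of 4 fail.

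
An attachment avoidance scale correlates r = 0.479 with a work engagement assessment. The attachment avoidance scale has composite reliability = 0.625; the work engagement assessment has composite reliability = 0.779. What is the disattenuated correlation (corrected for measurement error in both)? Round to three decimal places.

0.686

r_true = r_obs / √(r_xx · r_yy) = 0.479 / √(0.625 × 0.779) = 0.479 / √0.486875 = 0.479 / 0.6978 ≈ 0.686.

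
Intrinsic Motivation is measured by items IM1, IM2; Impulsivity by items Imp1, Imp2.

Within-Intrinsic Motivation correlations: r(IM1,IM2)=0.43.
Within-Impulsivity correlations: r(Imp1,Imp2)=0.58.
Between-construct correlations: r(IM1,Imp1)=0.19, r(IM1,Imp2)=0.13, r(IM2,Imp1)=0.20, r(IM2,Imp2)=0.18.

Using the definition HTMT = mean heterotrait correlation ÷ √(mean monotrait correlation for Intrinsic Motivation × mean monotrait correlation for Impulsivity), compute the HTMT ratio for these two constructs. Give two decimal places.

0.35

Mean between = 0.70/4 = 0.1750.
Mean within-IM = 0.43/1 = 0.4300; mean within-Imp = 0.58/1 = 0.5800.
Geometric mean = √(0.4300 × 0.5800) = 0.4994.
HTMT = 0.1750 / 0.4994 = 0.35.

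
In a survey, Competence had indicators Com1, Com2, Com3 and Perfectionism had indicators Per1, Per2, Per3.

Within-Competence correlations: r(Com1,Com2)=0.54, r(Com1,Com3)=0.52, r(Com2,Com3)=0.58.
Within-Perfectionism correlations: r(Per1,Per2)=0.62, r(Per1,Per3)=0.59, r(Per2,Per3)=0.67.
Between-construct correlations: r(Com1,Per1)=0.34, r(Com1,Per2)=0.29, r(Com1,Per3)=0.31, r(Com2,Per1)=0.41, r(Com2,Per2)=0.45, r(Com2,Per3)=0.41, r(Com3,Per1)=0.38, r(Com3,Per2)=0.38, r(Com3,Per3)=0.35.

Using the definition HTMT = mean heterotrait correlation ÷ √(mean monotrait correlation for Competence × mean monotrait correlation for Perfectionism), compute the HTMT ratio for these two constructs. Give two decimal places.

0.63

Mean between = 3.32/9 = 0.3689.
Mean within-Com = 1.64/3 = 0.5467; mean within-Per = 1.88/3 = 0.6267.
Geometric mean = √(0.5467 × 0.6267) = 0.5853.
HTMT = 0.3689 / 0.5853 = 0.63.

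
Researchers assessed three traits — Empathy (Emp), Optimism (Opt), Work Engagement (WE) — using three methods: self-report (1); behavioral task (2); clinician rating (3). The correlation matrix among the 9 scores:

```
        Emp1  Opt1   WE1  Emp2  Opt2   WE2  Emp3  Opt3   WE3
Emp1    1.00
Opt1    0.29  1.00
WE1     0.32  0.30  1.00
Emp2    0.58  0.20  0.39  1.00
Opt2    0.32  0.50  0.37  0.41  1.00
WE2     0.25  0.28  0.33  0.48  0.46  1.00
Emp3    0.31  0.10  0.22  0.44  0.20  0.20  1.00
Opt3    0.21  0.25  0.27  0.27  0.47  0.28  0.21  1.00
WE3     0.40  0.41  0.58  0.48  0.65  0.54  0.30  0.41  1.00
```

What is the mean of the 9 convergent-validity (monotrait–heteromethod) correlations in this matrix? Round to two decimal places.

0.44

Convergent values: 0.58, 0.31, 0.44, 0.50, 0.25, 0.47, 0.33, 0.58, 0.54; mean = 4.00/9 = 0.44.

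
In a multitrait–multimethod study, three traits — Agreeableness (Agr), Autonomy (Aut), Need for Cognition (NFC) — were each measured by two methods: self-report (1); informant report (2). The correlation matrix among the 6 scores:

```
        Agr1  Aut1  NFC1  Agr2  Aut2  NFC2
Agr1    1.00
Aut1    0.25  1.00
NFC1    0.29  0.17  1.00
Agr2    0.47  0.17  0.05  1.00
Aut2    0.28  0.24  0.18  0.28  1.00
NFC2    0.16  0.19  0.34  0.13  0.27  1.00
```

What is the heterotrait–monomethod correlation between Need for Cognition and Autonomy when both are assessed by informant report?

Different traits, same method: r(NFC2, Aut2) = 0.27.

0.27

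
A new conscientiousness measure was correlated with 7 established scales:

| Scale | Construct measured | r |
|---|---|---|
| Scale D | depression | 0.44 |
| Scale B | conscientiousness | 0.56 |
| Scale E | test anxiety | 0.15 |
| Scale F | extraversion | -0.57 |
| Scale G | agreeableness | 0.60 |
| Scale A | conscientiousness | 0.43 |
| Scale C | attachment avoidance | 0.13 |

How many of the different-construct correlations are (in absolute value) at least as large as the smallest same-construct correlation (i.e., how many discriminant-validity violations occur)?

3

Convergent (same construct = conscientiousness): Scale B, Scale A.
Smallest convergent = 0.43. Discriminant |r|: 0.44, 0.15, 0.57, 0.60, 0.13; count ≥ 0.43 → 3.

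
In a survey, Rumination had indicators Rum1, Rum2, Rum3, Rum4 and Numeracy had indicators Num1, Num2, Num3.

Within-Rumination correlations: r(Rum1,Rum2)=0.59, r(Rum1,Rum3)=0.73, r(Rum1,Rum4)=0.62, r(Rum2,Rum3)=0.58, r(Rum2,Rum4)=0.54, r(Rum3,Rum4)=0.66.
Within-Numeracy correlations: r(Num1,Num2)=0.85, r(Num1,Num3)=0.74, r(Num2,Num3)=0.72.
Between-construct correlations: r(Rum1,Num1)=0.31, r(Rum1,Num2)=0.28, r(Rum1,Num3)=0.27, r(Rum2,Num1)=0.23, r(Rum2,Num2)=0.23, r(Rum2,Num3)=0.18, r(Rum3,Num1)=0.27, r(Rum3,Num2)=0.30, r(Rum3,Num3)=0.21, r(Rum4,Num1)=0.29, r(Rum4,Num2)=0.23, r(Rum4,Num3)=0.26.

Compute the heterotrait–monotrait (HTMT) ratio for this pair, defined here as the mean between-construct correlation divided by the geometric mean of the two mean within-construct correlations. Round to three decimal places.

Mean heterotrait r = 3.06/12 = 0.2550.
Mean within-Rum = 3.72/6 = 0.6200; mean within-Num = 2.31/3 = 0.7700.
Geometric mean = √(0.6200 × 0.7700) = 0.6909.
HTMT = 0.2550 / 0.6909 = 0.369.

0.369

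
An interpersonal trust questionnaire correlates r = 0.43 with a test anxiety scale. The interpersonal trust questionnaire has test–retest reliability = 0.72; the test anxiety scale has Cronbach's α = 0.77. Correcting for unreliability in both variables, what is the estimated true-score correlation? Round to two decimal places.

r_true = r_obs / √(r_xx · r_yy) = 0.43 / √(0.72 × 0.77) = 0.43 / √0.5544 = 0.43 / 0.7446 ≈ 0.58.

0.58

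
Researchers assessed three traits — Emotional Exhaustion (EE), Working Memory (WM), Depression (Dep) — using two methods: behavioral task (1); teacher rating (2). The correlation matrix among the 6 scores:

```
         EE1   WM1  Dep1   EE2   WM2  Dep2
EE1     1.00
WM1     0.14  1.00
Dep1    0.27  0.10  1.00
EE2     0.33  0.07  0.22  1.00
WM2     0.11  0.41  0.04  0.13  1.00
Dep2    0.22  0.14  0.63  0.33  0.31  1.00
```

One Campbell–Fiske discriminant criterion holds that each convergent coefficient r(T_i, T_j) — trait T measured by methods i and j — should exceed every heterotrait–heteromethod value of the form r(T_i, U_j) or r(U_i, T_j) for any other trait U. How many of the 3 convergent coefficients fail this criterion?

Checking each validity diagonal entry against its comparison values:
EE (methods 1·2): 0.33 vs {0.11, 0.07, 0.22, 0.22} → pass.
WM (methods 1·2): 0.41 vs {0.07, 0.11, 0.14, 0.04} → pass.
Dep (methods 1·2): 0.63 vs {0.22, 0.22, 0.04, 0.14} → pass.
0 of 3 fail.

0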